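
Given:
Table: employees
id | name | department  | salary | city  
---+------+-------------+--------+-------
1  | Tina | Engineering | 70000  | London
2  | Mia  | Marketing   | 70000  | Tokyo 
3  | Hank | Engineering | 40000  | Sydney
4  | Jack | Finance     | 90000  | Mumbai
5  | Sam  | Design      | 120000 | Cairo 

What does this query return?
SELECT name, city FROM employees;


Projecting columns: name, city

5 rows:
Tina, London
Mia, Tokyo
Hank, Sydney
Jack, Mumbai
Sam, Cairo


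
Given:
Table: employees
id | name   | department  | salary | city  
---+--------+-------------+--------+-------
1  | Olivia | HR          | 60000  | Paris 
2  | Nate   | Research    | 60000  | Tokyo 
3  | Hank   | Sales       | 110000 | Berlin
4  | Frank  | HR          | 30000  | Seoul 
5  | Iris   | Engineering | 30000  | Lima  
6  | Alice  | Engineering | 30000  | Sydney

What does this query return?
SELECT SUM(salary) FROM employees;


SUM(salary) = 60000 + 60000 + 110000 + 30000 + 30000 + 30000 = 320000

320000


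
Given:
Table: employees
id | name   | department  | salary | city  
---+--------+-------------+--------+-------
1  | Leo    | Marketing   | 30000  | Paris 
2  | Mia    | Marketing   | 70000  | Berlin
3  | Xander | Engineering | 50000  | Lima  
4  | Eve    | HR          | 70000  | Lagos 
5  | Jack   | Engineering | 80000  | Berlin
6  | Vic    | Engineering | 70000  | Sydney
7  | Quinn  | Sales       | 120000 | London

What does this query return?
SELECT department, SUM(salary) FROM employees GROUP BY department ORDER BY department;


Summing salary within each department:
  Engineering: 50000 + 80000 + 70000 = 200000
  HR: 70000 = 70000
  Marketing: 30000 + 70000 = 100000
  Sales: 120000 = 120000


4 groups:
Engineering, 200000
HR, 70000
Marketing, 100000
Sales, 120000


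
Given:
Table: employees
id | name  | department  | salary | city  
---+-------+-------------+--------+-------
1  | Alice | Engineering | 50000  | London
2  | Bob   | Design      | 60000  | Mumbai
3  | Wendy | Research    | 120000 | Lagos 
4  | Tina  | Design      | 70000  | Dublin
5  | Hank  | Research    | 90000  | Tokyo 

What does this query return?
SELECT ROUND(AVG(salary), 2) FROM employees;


SUM(salary) = 390000
COUNT = 5
ROUND(AVG, 2) = ROUND(390000 / 5, 2) = 78000.0

78000.0


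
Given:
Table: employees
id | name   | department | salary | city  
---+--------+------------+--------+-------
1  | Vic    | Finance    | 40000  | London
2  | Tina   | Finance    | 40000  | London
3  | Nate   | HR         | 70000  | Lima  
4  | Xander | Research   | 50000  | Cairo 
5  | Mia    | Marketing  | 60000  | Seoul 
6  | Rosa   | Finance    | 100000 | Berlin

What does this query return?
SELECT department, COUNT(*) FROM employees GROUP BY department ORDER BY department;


Assigning each row to its department group:
  Vic -> Finance
  Tina -> Finance
  Nate -> HR
  Xander -> Research
  Mia -> Marketing
  Rosa -> Finance


4 groups:
Finance, 3
HR, 1
Marketing, 1
Research, 1


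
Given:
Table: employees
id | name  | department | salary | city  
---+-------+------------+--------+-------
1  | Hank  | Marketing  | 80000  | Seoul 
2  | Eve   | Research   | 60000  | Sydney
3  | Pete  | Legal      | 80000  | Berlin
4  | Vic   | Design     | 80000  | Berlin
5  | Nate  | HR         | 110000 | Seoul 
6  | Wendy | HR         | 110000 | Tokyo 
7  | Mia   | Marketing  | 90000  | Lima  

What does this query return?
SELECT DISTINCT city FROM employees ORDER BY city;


All 'city' values (row order): Seoul, Sydney, Berlin, Berlin, Seoul, Tokyo, Lima
Removing duplicates leaves 5 unique value(s).

5 values:
Berlin
Lima
Seoul
Sydney
Tokyo


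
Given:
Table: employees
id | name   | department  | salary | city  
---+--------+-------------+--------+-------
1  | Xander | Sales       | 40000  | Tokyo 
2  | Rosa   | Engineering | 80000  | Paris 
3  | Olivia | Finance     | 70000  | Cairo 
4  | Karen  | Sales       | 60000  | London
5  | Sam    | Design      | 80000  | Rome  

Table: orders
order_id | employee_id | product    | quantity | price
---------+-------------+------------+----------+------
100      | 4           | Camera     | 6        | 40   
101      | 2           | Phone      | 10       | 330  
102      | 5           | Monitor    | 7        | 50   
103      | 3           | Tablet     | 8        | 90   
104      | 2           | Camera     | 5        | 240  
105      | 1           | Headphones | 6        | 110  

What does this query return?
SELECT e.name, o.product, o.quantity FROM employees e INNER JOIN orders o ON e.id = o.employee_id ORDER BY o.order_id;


Joining employees.id = orders.employee_id:
  employee Karen (id=4) -> order Camera
  employee Rosa (id=2) -> order Phone
  employee Sam (id=5) -> order Monitor
  employee Olivia (id=3) -> order Tablet
  employee Rosa (id=2) -> order Camera
  employee Xander (id=1) -> order Headphones


6 rows:
Karen, Camera, 6
Rosa, Phone, 10
Sam, Monitor, 7
Olivia, Tablet, 8
Rosa, Camera, 5
Xander, Headphones, 6


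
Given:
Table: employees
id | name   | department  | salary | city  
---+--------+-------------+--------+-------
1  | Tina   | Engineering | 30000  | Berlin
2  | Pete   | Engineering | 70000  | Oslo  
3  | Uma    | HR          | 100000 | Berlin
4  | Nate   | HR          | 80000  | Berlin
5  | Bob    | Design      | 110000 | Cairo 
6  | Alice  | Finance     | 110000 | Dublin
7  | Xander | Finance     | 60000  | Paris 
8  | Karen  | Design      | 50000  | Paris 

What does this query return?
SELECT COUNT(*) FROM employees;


COUNT(*) counts all rows

8


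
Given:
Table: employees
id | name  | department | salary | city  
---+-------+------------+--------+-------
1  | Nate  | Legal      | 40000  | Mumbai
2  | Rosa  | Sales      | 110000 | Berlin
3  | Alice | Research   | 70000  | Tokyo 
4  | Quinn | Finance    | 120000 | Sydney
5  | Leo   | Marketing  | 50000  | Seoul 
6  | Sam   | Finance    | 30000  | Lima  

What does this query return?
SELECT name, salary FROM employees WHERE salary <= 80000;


Filtering: salary <= 80000
Matching: 4 rows

4 rows:
Nate, 40000
Alice, 70000
Leo, 50000
Sam, 30000


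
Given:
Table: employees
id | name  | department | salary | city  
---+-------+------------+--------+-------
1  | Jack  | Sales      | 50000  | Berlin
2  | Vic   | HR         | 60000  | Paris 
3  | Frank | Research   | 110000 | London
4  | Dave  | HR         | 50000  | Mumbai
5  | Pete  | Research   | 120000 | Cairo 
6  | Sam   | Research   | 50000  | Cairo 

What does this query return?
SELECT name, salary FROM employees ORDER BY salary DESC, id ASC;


Sorting by salary DESC, then id ASC for ties

6 rows:
Pete, 120000
Frank, 110000
Vic, 60000
Jack, 50000
Dave, 50000
Sam, 50000


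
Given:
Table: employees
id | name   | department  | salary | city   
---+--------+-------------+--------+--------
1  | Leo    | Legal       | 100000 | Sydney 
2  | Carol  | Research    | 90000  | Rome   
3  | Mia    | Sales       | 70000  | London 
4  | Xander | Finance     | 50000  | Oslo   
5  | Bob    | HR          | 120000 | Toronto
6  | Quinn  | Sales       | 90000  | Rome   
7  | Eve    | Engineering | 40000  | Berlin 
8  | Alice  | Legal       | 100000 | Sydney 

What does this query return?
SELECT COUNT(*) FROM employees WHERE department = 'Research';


Counting rows where department = 'Research'
  Carol -> MATCH


1


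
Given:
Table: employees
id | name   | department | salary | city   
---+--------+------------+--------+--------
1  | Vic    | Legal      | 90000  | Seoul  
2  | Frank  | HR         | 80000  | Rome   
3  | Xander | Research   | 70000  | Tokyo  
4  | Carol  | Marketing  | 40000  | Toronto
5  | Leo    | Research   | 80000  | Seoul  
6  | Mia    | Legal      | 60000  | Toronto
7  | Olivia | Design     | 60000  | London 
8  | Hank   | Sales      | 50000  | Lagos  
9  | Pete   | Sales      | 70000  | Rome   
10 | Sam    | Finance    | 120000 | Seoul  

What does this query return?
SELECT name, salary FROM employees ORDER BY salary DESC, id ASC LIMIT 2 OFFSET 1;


Sort by salary DESC (id ASC tiebreak), then skip 1 and take 2
Rows 2 through 3

2 rows:
Vic, 90000
Frank, 80000


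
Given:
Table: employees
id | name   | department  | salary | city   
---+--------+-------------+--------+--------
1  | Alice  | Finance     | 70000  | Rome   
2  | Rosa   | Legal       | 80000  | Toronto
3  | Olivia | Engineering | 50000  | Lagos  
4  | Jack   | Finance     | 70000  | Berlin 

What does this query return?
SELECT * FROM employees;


SELECT * returns all 4 rows with all columns

4 rows:
1, Alice, Finance, 70000, Rome
2, Rosa, Legal, 80000, Toronto
3, Olivia, Engineering, 50000, Lagos
4, Jack, Finance, 70000, Berlin


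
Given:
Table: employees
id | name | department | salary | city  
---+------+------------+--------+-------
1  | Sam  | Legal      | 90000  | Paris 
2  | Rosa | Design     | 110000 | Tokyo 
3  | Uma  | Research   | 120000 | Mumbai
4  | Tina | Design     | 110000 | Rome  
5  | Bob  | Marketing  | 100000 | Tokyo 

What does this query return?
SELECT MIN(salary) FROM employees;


Salaries: 90000, 110000, 120000, 110000, 100000
MIN = 90000

90000


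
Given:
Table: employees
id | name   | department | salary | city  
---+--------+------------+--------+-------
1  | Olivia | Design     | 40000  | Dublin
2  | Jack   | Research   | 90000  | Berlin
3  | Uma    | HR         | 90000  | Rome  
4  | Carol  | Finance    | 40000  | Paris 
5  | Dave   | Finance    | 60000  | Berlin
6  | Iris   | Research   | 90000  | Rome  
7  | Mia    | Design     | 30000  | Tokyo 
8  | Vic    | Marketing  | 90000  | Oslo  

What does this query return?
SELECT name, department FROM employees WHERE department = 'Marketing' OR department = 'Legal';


Filtering: department = 'Marketing' OR 'Legal'
Matching: 1 rows

1 rows:
Vic, Marketing


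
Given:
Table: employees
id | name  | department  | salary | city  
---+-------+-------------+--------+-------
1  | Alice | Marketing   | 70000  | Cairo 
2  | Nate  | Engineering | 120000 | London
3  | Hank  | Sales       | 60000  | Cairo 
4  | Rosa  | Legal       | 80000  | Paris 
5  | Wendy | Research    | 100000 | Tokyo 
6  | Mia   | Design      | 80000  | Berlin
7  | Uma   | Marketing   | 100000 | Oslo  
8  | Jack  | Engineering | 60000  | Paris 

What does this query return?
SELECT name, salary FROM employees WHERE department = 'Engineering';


Filtering: department = 'Engineering'
Matching rows: 2

2 rows:
Nate, 120000
Jack, 60000


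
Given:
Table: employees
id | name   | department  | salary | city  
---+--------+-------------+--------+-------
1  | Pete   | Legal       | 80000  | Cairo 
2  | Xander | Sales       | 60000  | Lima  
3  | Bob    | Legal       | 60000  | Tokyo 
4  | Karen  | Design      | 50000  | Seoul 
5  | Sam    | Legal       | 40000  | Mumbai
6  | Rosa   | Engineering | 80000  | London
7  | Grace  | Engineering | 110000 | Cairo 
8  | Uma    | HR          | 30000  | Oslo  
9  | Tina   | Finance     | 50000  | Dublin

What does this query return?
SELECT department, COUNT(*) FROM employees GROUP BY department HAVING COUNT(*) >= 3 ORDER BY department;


Groups with count >= 3:
  Legal: 3 -> PASS
  Design: 1 -> filtered out
  Engineering: 2 -> filtered out
  Finance: 1 -> filtered out
  HR: 1 -> filtered out
  Sales: 1 -> filtered out


1 groups:
Legal, 3


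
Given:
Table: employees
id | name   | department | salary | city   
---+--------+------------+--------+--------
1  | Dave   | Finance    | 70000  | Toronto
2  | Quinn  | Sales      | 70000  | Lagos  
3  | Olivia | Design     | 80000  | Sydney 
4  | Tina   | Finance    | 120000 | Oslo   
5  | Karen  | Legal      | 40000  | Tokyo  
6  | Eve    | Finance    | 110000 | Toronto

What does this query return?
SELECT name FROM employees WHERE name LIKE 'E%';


LIKE 'E%' matches names starting with 'E'
Matching: 1

1 rows:
Eve


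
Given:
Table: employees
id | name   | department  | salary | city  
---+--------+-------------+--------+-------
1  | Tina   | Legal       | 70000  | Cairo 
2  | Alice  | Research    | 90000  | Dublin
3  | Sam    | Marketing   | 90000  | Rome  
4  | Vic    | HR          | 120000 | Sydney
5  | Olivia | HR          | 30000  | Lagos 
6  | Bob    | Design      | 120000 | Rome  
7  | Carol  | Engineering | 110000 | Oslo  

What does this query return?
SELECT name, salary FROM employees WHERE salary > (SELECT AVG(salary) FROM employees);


Subquery: AVG(salary) = 90000.0
Filtering: salary > 90000.0
  Vic (120000) -> MATCH
  Bob (120000) -> MATCH
  Carol (110000) -> MATCH


3 rows:
Vic, 120000
Bob, 120000
Carol, 110000


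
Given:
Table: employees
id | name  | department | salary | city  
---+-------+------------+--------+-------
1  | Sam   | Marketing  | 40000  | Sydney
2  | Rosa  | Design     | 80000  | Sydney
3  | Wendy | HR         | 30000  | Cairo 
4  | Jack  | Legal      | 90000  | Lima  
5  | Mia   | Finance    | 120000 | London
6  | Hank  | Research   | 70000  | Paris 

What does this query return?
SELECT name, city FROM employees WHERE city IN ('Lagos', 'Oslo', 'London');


Filtering: city IN ('Lagos', 'Oslo', 'London')
Matching: 1 rows

1 rows:
Mia, London


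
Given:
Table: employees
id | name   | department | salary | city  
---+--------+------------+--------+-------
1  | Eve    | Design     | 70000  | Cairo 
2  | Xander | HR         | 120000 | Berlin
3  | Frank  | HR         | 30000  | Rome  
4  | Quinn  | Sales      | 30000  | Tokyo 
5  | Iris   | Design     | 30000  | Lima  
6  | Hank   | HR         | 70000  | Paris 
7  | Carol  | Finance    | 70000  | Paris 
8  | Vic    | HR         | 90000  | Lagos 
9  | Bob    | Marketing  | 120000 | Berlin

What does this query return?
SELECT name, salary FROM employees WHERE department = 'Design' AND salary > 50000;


Filtering: department = 'Design' AND salary > 50000
Matching: 1 rows

1 rows:
Eve, 70000


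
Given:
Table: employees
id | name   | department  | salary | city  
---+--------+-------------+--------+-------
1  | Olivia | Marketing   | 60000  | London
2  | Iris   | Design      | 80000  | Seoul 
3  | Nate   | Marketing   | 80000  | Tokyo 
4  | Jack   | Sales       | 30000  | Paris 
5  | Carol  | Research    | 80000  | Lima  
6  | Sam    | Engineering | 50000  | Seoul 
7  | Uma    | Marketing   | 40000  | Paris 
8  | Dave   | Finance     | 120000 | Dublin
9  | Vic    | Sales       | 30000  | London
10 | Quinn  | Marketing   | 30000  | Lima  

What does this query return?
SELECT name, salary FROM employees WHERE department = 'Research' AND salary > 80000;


Filtering: department = 'Research' AND salary > 80000
Matching: 0 rows

Empty result set (0 rows)


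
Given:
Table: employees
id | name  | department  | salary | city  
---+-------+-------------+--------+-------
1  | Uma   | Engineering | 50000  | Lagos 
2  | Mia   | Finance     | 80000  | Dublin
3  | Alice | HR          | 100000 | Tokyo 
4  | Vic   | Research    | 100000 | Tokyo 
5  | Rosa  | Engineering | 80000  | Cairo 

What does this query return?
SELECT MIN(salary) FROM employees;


Salaries: 50000, 80000, 100000, 100000, 80000
MIN = 50000

50000


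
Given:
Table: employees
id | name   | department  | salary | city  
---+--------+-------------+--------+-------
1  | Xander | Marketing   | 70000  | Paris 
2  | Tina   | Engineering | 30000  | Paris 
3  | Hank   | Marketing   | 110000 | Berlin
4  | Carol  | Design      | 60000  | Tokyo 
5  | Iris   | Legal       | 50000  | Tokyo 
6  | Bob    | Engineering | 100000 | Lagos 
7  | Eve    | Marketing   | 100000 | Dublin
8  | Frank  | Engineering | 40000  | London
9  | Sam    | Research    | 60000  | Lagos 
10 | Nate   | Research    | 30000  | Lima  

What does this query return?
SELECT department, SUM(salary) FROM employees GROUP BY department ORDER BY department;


Summing salary within each department:
  Design: 60000 = 60000
  Engineering: 30000 + 100000 + 40000 = 170000
  Legal: 50000 = 50000
  Marketing: 70000 + 110000 + 100000 = 280000
  Research: 60000 + 30000 = 90000


5 groups:
Design, 60000
Engineering, 170000
Legal, 50000
Marketing, 280000
Research, 90000


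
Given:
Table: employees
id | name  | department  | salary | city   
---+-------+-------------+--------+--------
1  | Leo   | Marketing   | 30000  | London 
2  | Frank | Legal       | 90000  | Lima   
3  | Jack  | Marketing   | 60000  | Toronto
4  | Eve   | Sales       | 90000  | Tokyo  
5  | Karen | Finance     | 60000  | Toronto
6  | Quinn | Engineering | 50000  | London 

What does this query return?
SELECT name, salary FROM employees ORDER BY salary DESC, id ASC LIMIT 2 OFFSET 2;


Sort by salary DESC (id ASC tiebreak), then skip 2 and take 2
Rows 3 through 4

2 rows:
Jack, 60000
Karen, 60000


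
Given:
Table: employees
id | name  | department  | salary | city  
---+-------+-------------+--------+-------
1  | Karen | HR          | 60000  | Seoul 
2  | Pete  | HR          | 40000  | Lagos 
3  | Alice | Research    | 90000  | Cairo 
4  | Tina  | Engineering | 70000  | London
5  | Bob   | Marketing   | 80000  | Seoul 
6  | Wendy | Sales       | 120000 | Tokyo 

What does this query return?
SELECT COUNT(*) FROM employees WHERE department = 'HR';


Counting rows where department = 'HR'
  Karen -> MATCH
  Pete -> MATCH


2


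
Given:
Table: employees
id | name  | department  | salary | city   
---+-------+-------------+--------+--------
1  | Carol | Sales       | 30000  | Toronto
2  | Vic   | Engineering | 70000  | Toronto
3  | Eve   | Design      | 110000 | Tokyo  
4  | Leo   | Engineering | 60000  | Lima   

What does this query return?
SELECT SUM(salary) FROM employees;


SUM(salary) = 30000 + 70000 + 110000 + 60000 = 270000

270000


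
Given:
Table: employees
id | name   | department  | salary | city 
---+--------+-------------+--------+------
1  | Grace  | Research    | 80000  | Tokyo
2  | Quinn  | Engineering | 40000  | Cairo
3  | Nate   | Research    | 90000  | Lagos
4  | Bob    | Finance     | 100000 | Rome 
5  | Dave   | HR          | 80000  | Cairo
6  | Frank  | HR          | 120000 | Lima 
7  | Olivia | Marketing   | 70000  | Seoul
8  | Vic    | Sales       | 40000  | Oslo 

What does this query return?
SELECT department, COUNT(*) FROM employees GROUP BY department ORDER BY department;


Assigning each row to its department group:
  Grace -> Research
  Quinn -> Engineering
  Nate -> Research
  Bob -> Finance
  Dave -> HR
  Frank -> HR
  Olivia -> Marketing
  Vic -> Sales


6 groups:
Engineering, 1
Finance, 1
HR, 2
Marketing, 1
Research, 2
Sales, 1


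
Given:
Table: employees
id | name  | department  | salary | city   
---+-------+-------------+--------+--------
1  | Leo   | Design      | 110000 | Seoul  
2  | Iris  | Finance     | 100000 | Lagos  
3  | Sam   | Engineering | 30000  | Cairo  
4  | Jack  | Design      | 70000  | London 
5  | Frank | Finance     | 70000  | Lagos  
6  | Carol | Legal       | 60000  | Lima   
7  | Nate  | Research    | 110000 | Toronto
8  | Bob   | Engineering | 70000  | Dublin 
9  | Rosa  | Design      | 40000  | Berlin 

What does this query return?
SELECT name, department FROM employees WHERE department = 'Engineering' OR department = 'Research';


Filtering: department = 'Engineering' OR 'Research'
Matching: 3 rows

3 rows:
Sam, Engineering
Nate, Research
Bob, Engineering


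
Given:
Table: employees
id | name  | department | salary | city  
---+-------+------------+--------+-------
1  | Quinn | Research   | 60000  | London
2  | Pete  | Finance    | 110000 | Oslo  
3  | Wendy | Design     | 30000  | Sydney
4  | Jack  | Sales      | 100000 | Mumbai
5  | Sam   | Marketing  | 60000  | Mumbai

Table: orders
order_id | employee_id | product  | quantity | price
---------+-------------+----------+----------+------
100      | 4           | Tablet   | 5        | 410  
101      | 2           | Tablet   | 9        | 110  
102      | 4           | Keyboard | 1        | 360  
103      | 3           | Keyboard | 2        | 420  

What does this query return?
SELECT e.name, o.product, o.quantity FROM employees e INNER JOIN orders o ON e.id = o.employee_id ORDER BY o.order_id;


Joining employees.id = orders.employee_id:
  employee Jack (id=4) -> order Tablet
  employee Pete (id=2) -> order Tablet
  employee Jack (id=4) -> order Keyboard
  employee Wendy (id=3) -> order Keyboard


4 rows:
Jack, Tablet, 5
Pete, Tablet, 9
Jack, Keyboard, 1
Wendy, Keyboard, 2


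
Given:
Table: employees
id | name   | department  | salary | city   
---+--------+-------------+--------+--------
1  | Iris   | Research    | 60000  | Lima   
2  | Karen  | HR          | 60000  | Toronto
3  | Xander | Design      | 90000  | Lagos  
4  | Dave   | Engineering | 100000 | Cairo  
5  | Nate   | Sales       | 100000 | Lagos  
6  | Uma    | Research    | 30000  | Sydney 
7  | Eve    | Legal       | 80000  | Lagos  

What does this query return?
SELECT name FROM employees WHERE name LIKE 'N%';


LIKE 'N%' matches names starting with 'N'
Matching: 1

1 rows:
Nate


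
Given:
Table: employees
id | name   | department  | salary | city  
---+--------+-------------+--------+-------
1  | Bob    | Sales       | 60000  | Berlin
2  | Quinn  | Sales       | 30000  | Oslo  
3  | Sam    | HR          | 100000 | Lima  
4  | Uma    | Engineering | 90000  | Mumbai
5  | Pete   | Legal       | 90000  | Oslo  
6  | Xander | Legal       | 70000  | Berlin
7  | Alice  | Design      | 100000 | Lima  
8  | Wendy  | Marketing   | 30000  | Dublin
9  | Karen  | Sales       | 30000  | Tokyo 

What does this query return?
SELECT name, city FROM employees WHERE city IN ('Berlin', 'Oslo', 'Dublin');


Filtering: city IN ('Berlin', 'Oslo', 'Dublin')
Matching: 5 rows

5 rows:
Bob, Berlin
Quinn, Oslo
Pete, Oslo
Xander, Berlin
Wendy, Dublin


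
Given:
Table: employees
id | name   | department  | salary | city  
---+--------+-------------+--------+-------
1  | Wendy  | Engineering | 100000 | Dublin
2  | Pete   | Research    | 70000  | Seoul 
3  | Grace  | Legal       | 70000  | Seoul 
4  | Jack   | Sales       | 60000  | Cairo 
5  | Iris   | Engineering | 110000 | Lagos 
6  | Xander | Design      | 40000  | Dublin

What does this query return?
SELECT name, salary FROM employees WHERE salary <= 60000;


Filtering: salary <= 60000
Matching: 2 rows

2 rows:
Jack, 60000
Xander, 40000


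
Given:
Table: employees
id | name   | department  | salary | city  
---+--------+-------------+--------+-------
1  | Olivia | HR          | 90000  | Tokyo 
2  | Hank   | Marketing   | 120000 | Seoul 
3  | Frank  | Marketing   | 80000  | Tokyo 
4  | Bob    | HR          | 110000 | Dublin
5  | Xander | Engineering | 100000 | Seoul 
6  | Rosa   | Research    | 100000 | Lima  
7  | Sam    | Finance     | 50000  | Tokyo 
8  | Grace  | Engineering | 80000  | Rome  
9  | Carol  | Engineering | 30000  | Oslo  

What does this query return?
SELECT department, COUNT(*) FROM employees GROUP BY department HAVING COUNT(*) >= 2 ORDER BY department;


Groups with count >= 2:
  Engineering: 3 -> PASS
  HR: 2 -> PASS
  Marketing: 2 -> PASS
  Finance: 1 -> filtered out
  Research: 1 -> filtered out


3 groups:
Engineering, 3
HR, 2
Marketing, 2


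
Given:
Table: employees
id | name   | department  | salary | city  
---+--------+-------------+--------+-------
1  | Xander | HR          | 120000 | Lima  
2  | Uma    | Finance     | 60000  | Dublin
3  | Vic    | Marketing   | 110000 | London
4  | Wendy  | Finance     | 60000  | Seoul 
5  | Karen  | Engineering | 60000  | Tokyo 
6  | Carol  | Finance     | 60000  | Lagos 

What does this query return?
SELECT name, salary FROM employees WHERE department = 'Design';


Filtering: department = 'Design'
Matching rows: 0

Empty result set (0 rows)


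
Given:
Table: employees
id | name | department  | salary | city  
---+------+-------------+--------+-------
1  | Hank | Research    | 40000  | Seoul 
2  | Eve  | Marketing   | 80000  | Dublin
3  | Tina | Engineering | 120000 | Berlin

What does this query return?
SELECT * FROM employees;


SELECT * returns all 3 rows with all columns

3 rows:
1, Hank, Research, 40000, Seoul
2, Eve, Marketing, 80000, Dublin
3, Tina, Engineering, 120000, Berlin


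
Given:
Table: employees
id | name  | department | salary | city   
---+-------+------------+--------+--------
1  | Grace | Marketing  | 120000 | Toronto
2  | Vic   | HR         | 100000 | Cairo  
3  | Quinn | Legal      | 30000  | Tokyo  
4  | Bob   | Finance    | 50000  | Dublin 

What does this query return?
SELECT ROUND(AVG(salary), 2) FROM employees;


SUM(salary) = 300000
COUNT = 4
ROUND(AVG, 2) = ROUND(300000 / 4, 2) = 75000.0

75000.0


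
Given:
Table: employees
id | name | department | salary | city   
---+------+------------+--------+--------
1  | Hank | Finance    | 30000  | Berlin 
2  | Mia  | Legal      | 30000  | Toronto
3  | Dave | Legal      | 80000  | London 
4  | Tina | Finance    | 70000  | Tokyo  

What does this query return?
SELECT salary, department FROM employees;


Projecting columns: salary, department

4 rows:
30000, Finance
30000, Legal
80000, Legal
70000, Finance


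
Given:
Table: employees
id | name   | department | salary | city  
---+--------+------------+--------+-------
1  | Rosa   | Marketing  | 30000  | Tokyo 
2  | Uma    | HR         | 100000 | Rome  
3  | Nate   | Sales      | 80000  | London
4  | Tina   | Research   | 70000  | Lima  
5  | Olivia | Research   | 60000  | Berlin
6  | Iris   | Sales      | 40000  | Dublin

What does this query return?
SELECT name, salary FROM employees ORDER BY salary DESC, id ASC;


Sorting by salary DESC, then id ASC for ties

6 rows:
Uma, 100000
Nate, 80000
Tina, 70000
Olivia, 60000
Iris, 40000
Rosa, 30000


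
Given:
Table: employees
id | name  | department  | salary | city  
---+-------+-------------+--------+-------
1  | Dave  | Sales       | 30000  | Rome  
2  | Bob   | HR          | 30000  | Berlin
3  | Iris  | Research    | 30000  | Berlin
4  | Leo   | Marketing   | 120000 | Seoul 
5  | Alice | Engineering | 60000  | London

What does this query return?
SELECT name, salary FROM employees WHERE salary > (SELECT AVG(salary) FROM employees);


Subquery: AVG(salary) = 54000.0
Filtering: salary > 54000.0
  Leo (120000) -> MATCH
  Alice (60000) -> MATCH


2 rows:
Leo, 120000
Alice, 60000


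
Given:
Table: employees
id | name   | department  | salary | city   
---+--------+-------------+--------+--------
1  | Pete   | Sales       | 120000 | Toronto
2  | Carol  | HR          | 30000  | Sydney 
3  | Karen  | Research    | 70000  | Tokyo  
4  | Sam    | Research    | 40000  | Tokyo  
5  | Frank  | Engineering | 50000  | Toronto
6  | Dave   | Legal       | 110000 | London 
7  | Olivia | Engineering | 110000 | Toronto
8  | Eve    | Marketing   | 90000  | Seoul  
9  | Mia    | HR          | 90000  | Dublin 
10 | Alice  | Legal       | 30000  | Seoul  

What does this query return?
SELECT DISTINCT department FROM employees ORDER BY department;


All 'department' values (row order): Sales, HR, Research, Research, Engineering, Legal, Engineering, Marketing, HR, Legal
Removing duplicates leaves 6 unique value(s).

6 values:
Engineering
HR
Legal
Marketing
Research
Sales


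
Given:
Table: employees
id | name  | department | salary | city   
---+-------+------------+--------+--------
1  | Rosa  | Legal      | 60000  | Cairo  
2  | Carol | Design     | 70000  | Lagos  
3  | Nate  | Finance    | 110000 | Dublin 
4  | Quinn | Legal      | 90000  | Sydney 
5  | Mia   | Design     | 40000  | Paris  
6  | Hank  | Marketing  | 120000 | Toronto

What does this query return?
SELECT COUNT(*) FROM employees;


COUNT(*) counts all rows

6


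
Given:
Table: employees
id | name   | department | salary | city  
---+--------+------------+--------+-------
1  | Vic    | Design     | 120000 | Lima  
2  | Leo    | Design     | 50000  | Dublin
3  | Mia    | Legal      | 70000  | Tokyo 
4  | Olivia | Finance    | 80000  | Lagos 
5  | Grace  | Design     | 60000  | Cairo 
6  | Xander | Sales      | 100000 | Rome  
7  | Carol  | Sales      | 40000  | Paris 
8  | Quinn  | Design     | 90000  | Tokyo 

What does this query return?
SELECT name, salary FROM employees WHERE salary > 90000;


Filtering: salary > 90000
Matching: 2 rows

2 rows:
Vic, 120000
Xander, 100000


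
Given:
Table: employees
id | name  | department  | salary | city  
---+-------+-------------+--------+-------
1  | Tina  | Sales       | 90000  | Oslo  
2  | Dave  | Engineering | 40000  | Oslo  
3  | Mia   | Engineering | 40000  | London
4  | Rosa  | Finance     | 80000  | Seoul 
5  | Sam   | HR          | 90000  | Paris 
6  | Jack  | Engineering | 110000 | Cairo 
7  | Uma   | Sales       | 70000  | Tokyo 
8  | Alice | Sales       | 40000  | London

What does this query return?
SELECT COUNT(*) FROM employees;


COUNT(*) counts all rows

8


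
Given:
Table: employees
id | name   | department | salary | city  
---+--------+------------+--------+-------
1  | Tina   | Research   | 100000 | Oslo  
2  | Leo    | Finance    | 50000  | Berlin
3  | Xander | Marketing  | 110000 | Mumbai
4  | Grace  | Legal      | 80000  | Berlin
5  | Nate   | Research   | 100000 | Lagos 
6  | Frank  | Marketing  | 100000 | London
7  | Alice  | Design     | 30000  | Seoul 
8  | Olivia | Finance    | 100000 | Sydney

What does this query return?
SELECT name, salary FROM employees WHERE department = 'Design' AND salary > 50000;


Filtering: department = 'Design' AND salary > 50000
Matching: 0 rows

Empty result set (0 rows)


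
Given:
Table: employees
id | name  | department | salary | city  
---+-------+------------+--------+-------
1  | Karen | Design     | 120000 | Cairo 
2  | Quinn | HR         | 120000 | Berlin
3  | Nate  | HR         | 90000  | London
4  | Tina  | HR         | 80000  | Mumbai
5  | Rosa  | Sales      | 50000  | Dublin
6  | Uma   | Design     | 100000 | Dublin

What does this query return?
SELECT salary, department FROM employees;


Projecting columns: salary, department

6 rows:
120000, Design
120000, HR
90000, HR
80000, HR
50000, Sales
100000, Design


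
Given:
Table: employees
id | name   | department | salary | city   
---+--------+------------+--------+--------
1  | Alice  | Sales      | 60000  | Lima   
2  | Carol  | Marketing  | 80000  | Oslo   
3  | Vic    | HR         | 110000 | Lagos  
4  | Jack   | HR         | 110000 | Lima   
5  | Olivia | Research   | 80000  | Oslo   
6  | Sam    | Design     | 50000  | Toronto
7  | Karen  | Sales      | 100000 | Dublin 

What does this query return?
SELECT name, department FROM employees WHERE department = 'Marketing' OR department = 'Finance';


Filtering: department = 'Marketing' OR 'Finance'
Matching: 1 rows

1 rows:
Carol, Marketing


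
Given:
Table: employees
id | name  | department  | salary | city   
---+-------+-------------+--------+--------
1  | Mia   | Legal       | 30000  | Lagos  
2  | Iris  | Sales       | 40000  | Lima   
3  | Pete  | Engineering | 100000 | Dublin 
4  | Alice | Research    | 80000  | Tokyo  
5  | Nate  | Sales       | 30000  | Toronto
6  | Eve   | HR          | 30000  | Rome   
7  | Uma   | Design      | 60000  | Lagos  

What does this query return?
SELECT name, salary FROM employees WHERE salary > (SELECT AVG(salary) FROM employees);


Subquery: AVG(salary) = 52857.14
Filtering: salary > 52857.14
  Pete (100000) -> MATCH
  Alice (80000) -> MATCH
  Uma (60000) -> MATCH


3 rows:
Pete, 100000
Alice, 80000
Uma, 60000


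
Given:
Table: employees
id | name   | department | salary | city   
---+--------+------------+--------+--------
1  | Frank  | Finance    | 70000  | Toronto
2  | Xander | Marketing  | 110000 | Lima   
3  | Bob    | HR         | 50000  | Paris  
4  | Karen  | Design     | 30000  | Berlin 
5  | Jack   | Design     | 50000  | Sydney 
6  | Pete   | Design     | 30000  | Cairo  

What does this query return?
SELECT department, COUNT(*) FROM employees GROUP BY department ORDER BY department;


Assigning each row to its department group:
  Frank -> Finance
  Xander -> Marketing
  Bob -> HR
  Karen -> Design
  Jack -> Design
  Pete -> Design


4 groups:
Design, 3
Finance, 1
HR, 1
Marketing, 1


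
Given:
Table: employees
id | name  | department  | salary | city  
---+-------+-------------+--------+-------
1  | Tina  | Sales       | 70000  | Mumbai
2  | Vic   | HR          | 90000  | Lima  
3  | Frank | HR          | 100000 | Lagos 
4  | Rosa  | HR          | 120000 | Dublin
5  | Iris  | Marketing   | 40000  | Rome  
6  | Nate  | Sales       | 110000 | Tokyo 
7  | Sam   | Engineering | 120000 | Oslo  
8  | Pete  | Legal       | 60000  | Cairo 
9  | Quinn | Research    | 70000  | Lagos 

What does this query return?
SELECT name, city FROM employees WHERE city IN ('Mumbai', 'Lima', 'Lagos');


Filtering: city IN ('Mumbai', 'Lima', 'Lagos')
Matching: 4 rows

4 rows:
Tina, Mumbai
Vic, Lima
Frank, Lagos
Quinn, Lagos


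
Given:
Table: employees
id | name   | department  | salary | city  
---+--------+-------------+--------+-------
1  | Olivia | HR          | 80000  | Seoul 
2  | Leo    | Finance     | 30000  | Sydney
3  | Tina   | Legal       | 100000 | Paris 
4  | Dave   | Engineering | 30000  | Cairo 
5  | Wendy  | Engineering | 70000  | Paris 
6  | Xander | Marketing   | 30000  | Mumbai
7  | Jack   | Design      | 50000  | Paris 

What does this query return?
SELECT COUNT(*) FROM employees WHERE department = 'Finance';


Counting rows where department = 'Finance'
  Leo -> MATCH


1


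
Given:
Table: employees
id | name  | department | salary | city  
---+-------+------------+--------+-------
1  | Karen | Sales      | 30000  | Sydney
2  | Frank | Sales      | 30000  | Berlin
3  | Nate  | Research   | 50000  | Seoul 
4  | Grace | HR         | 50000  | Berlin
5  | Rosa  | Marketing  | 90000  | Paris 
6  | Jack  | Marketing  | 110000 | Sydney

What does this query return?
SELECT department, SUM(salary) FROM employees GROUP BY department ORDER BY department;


Summing salary within each department:
  HR: 50000 = 50000
  Marketing: 90000 + 110000 = 200000
  Research: 50000 = 50000
  Sales: 30000 + 30000 = 60000


4 groups:
HR, 50000
Marketing, 200000
Research, 50000
Sales, 60000


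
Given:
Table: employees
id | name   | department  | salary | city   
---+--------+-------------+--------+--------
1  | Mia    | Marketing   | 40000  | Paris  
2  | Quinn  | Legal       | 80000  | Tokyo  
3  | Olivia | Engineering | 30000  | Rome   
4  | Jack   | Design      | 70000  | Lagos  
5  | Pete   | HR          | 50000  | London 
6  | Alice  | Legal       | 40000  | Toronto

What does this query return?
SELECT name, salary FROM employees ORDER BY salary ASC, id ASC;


Sorting by salary ASC, then id ASC for ties

6 rows:
Olivia, 30000
Mia, 40000
Alice, 40000
Pete, 50000
Jack, 70000
Quinn, 80000


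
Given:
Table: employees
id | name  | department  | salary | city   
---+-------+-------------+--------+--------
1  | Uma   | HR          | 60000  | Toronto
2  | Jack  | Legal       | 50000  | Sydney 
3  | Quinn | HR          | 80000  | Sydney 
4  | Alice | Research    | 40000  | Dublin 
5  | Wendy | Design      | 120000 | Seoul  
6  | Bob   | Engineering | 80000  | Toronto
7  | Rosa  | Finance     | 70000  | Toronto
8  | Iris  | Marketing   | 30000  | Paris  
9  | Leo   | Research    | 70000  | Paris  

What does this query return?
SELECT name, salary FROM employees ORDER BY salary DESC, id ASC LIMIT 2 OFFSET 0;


Sort by salary DESC (id ASC tiebreak), then skip 0 and take 2
Rows 1 through 2

2 rows:
Wendy, 120000
Quinn, 80000


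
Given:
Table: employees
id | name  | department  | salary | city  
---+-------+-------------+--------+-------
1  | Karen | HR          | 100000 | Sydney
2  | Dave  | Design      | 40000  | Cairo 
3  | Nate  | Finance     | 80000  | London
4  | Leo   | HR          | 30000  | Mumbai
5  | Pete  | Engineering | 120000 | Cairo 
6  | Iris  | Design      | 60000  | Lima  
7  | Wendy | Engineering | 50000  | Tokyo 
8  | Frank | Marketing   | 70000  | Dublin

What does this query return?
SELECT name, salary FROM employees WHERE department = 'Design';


Filtering: department = 'Design'
Matching rows: 2

2 rows:
Dave, 40000
Iris, 60000


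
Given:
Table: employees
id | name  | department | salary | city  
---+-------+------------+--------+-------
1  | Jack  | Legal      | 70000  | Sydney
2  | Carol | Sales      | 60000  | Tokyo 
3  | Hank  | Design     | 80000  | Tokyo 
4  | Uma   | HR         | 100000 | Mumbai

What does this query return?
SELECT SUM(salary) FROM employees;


SUM(salary) = 70000 + 60000 + 80000 + 100000 = 310000

310000


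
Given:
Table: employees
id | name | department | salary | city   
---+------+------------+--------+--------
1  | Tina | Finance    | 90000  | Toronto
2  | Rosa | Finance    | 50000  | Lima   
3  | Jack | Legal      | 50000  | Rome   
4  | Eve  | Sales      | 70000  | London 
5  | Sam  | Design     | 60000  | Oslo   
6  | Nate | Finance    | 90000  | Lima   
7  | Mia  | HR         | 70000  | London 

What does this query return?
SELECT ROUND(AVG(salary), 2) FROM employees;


SUM(salary) = 480000
COUNT = 7
ROUND(AVG, 2) = ROUND(480000 / 7, 2) = 68571.43

68571.43


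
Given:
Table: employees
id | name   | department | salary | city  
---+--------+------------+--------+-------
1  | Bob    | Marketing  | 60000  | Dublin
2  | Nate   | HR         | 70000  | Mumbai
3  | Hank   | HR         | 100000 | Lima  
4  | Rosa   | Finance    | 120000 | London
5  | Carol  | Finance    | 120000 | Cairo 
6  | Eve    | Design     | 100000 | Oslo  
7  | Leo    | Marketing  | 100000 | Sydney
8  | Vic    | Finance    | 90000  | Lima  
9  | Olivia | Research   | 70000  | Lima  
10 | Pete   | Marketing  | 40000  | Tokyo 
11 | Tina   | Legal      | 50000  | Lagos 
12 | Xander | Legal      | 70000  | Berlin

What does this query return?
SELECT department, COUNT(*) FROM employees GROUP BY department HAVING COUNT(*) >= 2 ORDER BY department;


Groups with count >= 2:
  Finance: 3 -> PASS
  HR: 2 -> PASS
  Legal: 2 -> PASS
  Marketing: 3 -> PASS
  Design: 1 -> filtered out
  Research: 1 -> filtered out


4 groups:
Finance, 3
HR, 2
Legal, 2
Marketing, 3


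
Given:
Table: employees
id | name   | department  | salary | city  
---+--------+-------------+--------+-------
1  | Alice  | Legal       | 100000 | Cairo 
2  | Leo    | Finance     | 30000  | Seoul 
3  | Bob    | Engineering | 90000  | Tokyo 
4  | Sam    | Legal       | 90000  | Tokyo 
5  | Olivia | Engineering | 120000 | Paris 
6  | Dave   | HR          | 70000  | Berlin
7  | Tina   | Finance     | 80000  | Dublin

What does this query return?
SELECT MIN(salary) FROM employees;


Salaries: 100000, 30000, 90000, 90000, 120000, 70000, 80000
MIN = 30000

30000


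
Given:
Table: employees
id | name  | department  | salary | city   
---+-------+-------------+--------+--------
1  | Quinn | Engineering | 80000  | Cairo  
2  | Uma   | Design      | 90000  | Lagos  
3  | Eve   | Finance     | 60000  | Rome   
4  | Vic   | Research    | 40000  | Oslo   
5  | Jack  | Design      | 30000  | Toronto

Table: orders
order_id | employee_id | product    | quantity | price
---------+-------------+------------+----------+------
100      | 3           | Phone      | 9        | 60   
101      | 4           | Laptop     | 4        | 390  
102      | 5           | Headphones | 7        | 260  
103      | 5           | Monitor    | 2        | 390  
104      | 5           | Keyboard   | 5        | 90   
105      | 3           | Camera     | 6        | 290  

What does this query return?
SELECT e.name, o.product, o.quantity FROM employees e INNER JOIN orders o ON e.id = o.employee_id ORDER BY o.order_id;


Joining employees.id = orders.employee_id:
  employee Eve (id=3) -> order Phone
  employee Vic (id=4) -> order Laptop
  employee Jack (id=5) -> order Headphones
  employee Jack (id=5) -> order Monitor
  employee Jack (id=5) -> order Keyboard
  employee Eve (id=3) -> order Camera


6 rows:
Eve, Phone, 9
Vic, Laptop, 4
Jack, Headphones, 7
Jack, Monitor, 2
Jack, Keyboard, 5
Eve, Camera, 6


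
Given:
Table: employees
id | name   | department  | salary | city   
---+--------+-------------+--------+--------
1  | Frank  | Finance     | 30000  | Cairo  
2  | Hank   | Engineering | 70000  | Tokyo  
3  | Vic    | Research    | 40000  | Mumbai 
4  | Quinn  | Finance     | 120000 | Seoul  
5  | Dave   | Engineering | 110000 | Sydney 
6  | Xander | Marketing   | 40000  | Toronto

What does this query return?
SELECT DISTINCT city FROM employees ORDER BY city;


All 'city' values (row order): Cairo, Tokyo, Mumbai, Seoul, Sydney, Toronto
Removing duplicates leaves 6 unique value(s).

6 values:
Cairo
Mumbai
Seoul
Sydney
Tokyo
Toronto
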